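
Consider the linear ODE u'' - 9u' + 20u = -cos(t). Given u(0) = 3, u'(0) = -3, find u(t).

Characteristic equation r² - 9r + 20 = 0 factors as (r - 5)(r - 4) = 0, so r = 5, 4.
Hence u_h = C1*exp(5*t) + C2*exp(4*t).
Try u_p = A*cos(t) + B*sin(t). Substituting and equating the coefficients of cos(t) and sin(t) gives A = -19/442, B = 9/442, so u_p = -19*cos(t)/442 + 9*sin(t)/442.
General solution: u = -19*cos(t)/442 + 9*sin(t)/442 + C1*exp(5*t) + C2*exp(4*t).
Apply the initial conditions: u(0) = -19/442 + C1 + C2 = 3 and u'(0) = 9/442 + 4*C2 + 5*C1 = -3. Solving gives C1 = -395/26, C2 = 310/17.

u = -395*exp(5*t)/26 - 19*cos(t)/442 + 9*sin(t)/442 + 310*exp(4*t)/17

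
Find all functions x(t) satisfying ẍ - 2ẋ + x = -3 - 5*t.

Characteristic equation r² - 2r + 1 = 0 has discriminant (-2)² - 4·(1) = 0, so r = 1 is a repeated root.
Hence x_h = (C1 + C2*t)*exp(t).
For the particular solution try x_p = A0 + A1*t. Substituting and matching coefficients of each power of t gives A0 = -13, A1 = -5, so x_p = -13 - 5*t.

x = -13 - 5*t + C1*exp(t) + C2*t*exp(t)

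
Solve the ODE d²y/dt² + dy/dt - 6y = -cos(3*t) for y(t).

y = -sin(3*t)/78 + 5*cos(3*t)/78 + C1*exp(2*t) + C2*exp(-3*t)

Characteristic equation r² + r - 6 = 0 factors as (r - 2)(r + 3) = 0, so r = 2, -3.
Hence y_h = C1*exp(2*t) + C2*exp(-3*t).
Try y_p = A*cos(3*t) + B*sin(3*t). Substituting and equating the coefficients of cos(3t) and sin(3t) gives A = 5/78, B = -1/78, so y_p = -sin(3*t)/78 + 5*cos(3*t)/78.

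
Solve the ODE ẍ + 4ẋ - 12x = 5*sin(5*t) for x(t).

Characteristic equation r² + 4r - 12 = 0 factors as (r - 2)(r + 6) = 0, so r = 2, -6.
Hence x_h = C1*exp(2*t) + C2*exp(-6*t).
Try x_p = A*cos(5*t) + B*sin(5*t). Substituting and equating the coefficients of cos(5t) and sin(5t) gives A = -100/1769, B = -185/1769, so x_p = -185*sin(5*t)/1769 - 100*cos(5*t)/1769.

x = -185*sin(5*t)/1769 - 100*cos(5*t)/1769 + C1*exp(2*t) + C2*exp(-6*t)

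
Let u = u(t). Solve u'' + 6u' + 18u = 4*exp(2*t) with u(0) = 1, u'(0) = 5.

Characteristic equation r² + 6r + 18 = 0 has discriminant (6)² - 4·(18) = -36 < 0, so r = -3 ± 3i.
Hence u_h = C1*cos(3*t)*exp(-3*t) + C2*exp(-3*t)*sin(3*t).
Try u_p = A*exp(2*t). Substituting into the equation and dividing by exp(2*t) gives A = 2/17, so u_p = 2*exp(2*t)/17.
General solution: u = 2*exp(2*t)/17 + C1*cos(3*t)*exp(-3*t) + C2*exp(-3*t)*sin(3*t).
Apply the initial conditions: u(0) = 2/17 + C1 = 1 and u'(0) = 4/17 - 3*C1 + 3*C2 = 5. Solving gives C1 = 15/17, C2 = 42/17.

u = 2*exp(2*t)/17 + 15*cos(3*t)*exp(-3*t)/17 + 42*exp(-3*t)*sin(3*t)/17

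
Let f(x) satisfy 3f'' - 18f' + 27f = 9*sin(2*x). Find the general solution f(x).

f = 15*sin(2*x)/169 + 36*cos(2*x)/169 + C1*exp(3*x) + C2*x*exp(3*x)

Divide through by 3: f'' - 6f' + 9f = 3*sin(2*x).
Characteristic equation r² - 6r + 9 = 0 has discriminant (-6)² - 4·(9) = 0, so r = 3 is a repeated root.
Hence f_h = (C1 + C2*x)*exp(3*x).
Try f_p = A*cos(2*x) + B*sin(2*x). Substituting and equating the coefficients of cos(2x) and sin(2x) gives A = 36/169, B = 15/169, so f_p = 15*sin(2*x)/169 + 36*cos(2*x)/169.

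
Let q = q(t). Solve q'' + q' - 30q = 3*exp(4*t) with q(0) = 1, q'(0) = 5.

q = -3*exp(4*t)/10 + 3*exp(-6*t)/110 + 14*exp(5*t)/11

Characteristic equation r² + r - 30 = 0 factors as (r + 6)(r - 5) = 0, so r = -6, 5.
Hence q_h = C1*exp(-6*t) + C2*exp(5*t).
Try q_p = A*exp(4*t). Substituting into the equation and dividing by exp(4*t) gives A = -3/10, so q_p = -3*exp(4*t)/10.
General solution: q = -3*exp(4*t)/10 + C1*exp(-6*t) + C2*exp(5*t).
Apply the initial conditions: q(0) = -3/10 + C1 + C2 = 1 and q'(0) = -6/5 - 6*C1 + 5*C2 = 5. Solving gives C1 = 3/110, C2 = 14/11.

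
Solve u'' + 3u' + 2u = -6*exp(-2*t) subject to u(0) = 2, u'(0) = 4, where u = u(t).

Characteristic equation r² + 3r + 2 = 0 factors as (r + 1)(r + 2) = 0, so r = -1, -2.
Hence u_h = C1*exp(-t) + C2*exp(-2*t).
Since exp(-2*t) solves the homogeneous equation (r = -2 is a root of multiplicity 1), multiply the trial by t. Try u_p = A*t*exp(-2*t). Substituting into the equation and dividing by exp(-2*t) gives A = 6, so u_p = 6*t*exp(-2*t).
General solution: u = C1*exp(-t) + C2*exp(-2*t) + 6*t*exp(-2*t).
Apply the initial conditions: u(0) = C1 + C2 = 2 and u'(0) = 6 - C1 - 2*C2 = 4. Solving gives C1 = 2, C2 = 0.

u = 2*exp(-t) + 6*t*exp(-2*t)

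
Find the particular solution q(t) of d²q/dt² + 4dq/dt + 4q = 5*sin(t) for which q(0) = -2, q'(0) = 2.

Characteristic equation r² + 4r + 4 = 0 has discriminant (4)² - 4·(4) = 0, so r = -2 is a repeated root.
Hence q_h = (C1 + C2*t)*exp(-2*t).
Try q_p = A*cos(t) + B*sin(t). Substituting and equating the coefficients of cos(t) and sin(t) gives A = -4/5, B = 3/5, so q_p = -4*cos(t)/5 + 3*sin(t)/5.
General solution: q = -4*cos(t)/5 + 3*sin(t)/5 + C1*exp(-2*t) + C2*t*exp(-2*t).
Apply the initial conditions: q(0) = -4/5 + C1 = -2 and q'(0) = 3/5 + C2 - 2*C1 = 2. Solving gives C1 = -6/5, C2 = -1.

q = -6*exp(-2*t)/5 - 4*cos(t)/5 + 3*sin(t)/5 - t*exp(-2*t)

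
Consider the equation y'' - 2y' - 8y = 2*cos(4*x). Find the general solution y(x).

y = -3*cos(4*x)/40 - sin(4*x)/40 + C1*exp(4*x) + C2*exp(-2*x)

Characteristic equation r² - 2r - 8 = 0 factors as (r - 4)(r + 2) = 0, so r = 4, -2.
Hence y_h = C1*exp(4*x) + C2*exp(-2*x).
Try y_p = A*cos(4*x) + B*sin(4*x). Substituting and equating the coefficients of cos(4x) and sin(4x) gives A = -3/40, B = -1/40, so y_p = -3*cos(4*x)/40 - sin(4*x)/40.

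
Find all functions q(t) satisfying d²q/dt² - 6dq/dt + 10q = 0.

q = C1*cos(t)*exp(3*t) + C2*exp(3*t)*sin(t)

Characteristic equation r² - 6r + 10 = 0 has discriminant (-6)² - 4·(10) = -4 < 0, so r = 3 ± i.
Hence q_h = C1*cos(t)*exp(3*t) + C2*exp(3*t)*sin(t).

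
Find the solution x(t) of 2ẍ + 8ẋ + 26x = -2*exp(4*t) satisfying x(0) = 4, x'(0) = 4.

Divide through by 2: x'' + 4x' + 13x = -exp(4*t).
Characteristic equation r² + 4r + 13 = 0 has discriminant (4)² - 4·(13) = -36 < 0, so r = -2 ± 3i.
Hence x_h = C1*cos(3*t)*exp(-2*t) + C2*exp(-2*t)*sin(3*t).
Try x_p = A*exp(4*t). Substituting into the equation and dividing by exp(4*t) gives A = -1/45, so x_p = -exp(4*t)/45.
General solution: x = -exp(4*t)/45 + C1*cos(3*t)*exp(-2*t) + C2*exp(-2*t)*sin(3*t).
Apply the initial conditions: x(0) = -1/45 + C1 = 4 and x'(0) = -4/45 - 2*C1 + 3*C2 = 4. Solving gives C1 = 181/45, C2 = 182/45.

x = -exp(4*t)/45 + 181*cos(3*t)*exp(-2*t)/45 + 182*exp(-2*t)*sin(3*t)/45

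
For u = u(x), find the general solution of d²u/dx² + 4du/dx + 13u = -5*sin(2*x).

u = -9*sin(2*x)/29 + 8*cos(2*x)/29 + C1*cos(3*x)*exp(-2*x) + C2*exp(-2*x)*sin(3*x)

Characteristic equation r² + 4r + 13 = 0 has discriminant (4)² - 4·(13) = -36 < 0, so r = -2 ± 3i.
Hence u_h = C1*cos(3*x)*exp(-2*x) + C2*exp(-2*x)*sin(3*x).
Try u_p = A*cos(2*x) + B*sin(2*x). Substituting and equating the coefficients of cos(2x) and sin(2x) gives A = 8/29, B = -9/29, so u_p = -9*sin(2*x)/29 + 8*cos(2*x)/29.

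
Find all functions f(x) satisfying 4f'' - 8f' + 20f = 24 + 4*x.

f = 32/25 + x/5 + C1*cos(2*x)*exp(x) + C2*exp(x)*sin(2*x)

Divide through by 4: f'' - 2f' + 5f = 6 + x.
Characteristic equation r² - 2r + 5 = 0 has discriminant (-2)² - 4·(5) = -16 < 0, so r = 1 ± 2i.
Hence f_h = C1*cos(2*x)*exp(x) + C2*exp(x)*sin(2*x).
For the particular solution try f_p = A0 + A1*x. Substituting and matching coefficients of each power of x gives A0 = 32/25, A1 = 1/5, so f_p = 32/25 + x/5.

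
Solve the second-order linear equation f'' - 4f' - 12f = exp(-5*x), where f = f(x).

Characteristic equation r² - 4r - 12 = 0 factors as (r - 6)(r + 2) = 0, so r = 6, -2.
Hence f_h = C1*exp(6*x) + C2*exp(-2*x).
Try f_p = A*exp(-5*x). Substituting into the equation and dividing by exp(-5*x) gives A = 1/33, so f_p = exp(-5*x)/33.

f = exp(-5*x)/33 + C1*exp(6*x) + C2*exp(-2*x)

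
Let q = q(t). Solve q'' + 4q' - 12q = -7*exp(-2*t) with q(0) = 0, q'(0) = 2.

q = -15*exp(-6*t)/32 + exp(2*t)/32 + 7*exp(-2*t)/16

Characteristic equation r² + 4r - 12 = 0 factors as (r - 2)(r + 6) = 0, so r = 2, -6.
Hence q_h = C1*exp(2*t) + C2*exp(-6*t).
Try q_p = A*exp(-2*t). Substituting into the equation and dividing by exp(-2*t) gives A = 7/16, so q_p = 7*exp(-2*t)/16.
General solution: q = 7*exp(-2*t)/16 + C1*exp(2*t) + C2*exp(-6*t).
Apply the initial conditions: q(0) = 7/16 + C1 + C2 = 0 and q'(0) = -7/8 - 6*C2 + 2*C1 = 2. Solving gives C1 = 1/32, C2 = -15/32.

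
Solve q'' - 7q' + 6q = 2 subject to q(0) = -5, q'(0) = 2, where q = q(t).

q = 1/3 - 34*exp(t)/5 + 22*exp(6*t)/15

Characteristic equation r² - 7r + 6 = 0 factors as (r - 6)(r - 1) = 0, so r = 6, 1.
Hence q_h = C1*exp(6*t) + C2*exp(t).
For the particular solution try q_p = A0. Substituting and matching coefficients of each power of t gives A0 = 1/3, so q_p = 1/3.
General solution: q = 1/3 + C1*exp(6*t) + C2*exp(t).
Apply the initial conditions: q(0) = 1/3 + C1 + C2 = -5 and q'(0) = C2 + 6*C1 = 2. Solving gives C1 = 22/15, C2 = -34/5.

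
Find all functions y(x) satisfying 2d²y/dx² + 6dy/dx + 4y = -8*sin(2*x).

Divide through by 2: y'' + 3y' + 2y = -4*sin(2*x).
Characteristic equation r² + 3r + 2 = 0 factors as (r + 2)(r + 1) = 0, so r = -2, -1.
Hence y_h = C1*exp(-2*x) + C2*exp(-x).
Try y_p = A*cos(2*x) + B*sin(2*x). Substituting and equating the coefficients of cos(2x) and sin(2x) gives A = 3/5, B = 1/5, so y_p = sin(2*x)/5 + 3*cos(2*x)/5.

y = sin(2*x)/5 + 3*cos(2*x)/5 + C1*exp(-2*x) + C2*exp(-x)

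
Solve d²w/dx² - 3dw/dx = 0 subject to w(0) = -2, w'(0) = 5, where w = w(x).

Characteristic equation r² - 3r = 0 factors as (r - 3)r = 0, so r = 3, 0.
Hence w_h = C1*exp(3*x) + C2.
Apply the initial conditions: w(0) = C1 + C2 = -2 and w'(0) = 3*C1 = 5. Solving gives C1 = 5/3, C2 = -11/3.

w = -11/3 + 5*exp(3*x)/3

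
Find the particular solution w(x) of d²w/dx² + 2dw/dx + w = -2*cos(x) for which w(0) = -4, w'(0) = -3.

w = -sin(x) - 4*exp(-x) - 6*x*exp(-x)

Characteristic equation r² + 2r + 1 = 0 has discriminant (2)² - 4·(1) = 0, so r = -1 is a repeated root.
Hence w_h = (C1 + C2*x)*exp(-x).
Try w_p = A*cos(x) + B*sin(x). Substituting and equating the coefficients of cos(x) and sin(x) gives A = 0, B = -1, so w_p = -sin(x).
General solution: w = -sin(x) + C1*exp(-x) + C2*x*exp(-x).
Apply the initial conditions: w(0) = C1 = -4 and w'(0) = -1 + C2 - C1 = -3. Solving gives C1 = -4, C2 = -6.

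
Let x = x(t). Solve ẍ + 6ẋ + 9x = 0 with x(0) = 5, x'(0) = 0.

Characteristic equation r² + 6r + 9 = 0 has discriminant (6)² - 4·(9) = 0, so r = -3 is a repeated root.
Hence x_h = (C1 + C2*t)*exp(-3*t).
Apply the initial conditions: x(0) = C1 = 5 and x'(0) = C2 - 3*C1 = 0. Solving gives C1 = 5, C2 = 15.

x = 5*exp(-3*t) + 15*t*exp(-3*t)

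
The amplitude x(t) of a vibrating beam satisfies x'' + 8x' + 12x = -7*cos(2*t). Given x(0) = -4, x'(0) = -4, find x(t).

Characteristic equation r² + 8r + 12 = 0 factors as (r + 2)(r + 6) = 0, so r = -2, -6.
Hence x_h = C1*exp(-2*t) + C2*exp(-6*t).
Try x_p = A*cos(2*t) + B*sin(2*t). Substituting and equating the coefficients of cos(2t) and sin(2t) gives A = -7/40, B = -7/20, so x_p = -7*sin(2*t)/20 - 7*cos(2*t)/40.
General solution: x = -7*sin(2*t)/20 - 7*cos(2*t)/40 + C1*exp(-2*t) + C2*exp(-6*t).
Apply the initial conditions: x(0) = -7/40 + C1 + C2 = -4 and x'(0) = -7/10 - 6*C2 - 2*C1 = -4. Solving gives C1 = -105/16, C2 = 219/80.

x = -105*exp(-2*t)/16 - 7*sin(2*t)/20 - 7*cos(2*t)/40 + 219*exp(-6*t)/80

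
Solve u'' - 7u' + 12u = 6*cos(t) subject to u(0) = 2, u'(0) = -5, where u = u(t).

u = -163*exp(4*t)/17 - 21*sin(t)/85 + 33*cos(t)/85 + 56*exp(3*t)/5

Characteristic equation r² - 7r + 12 = 0 factors as (r - 4)(r - 3) = 0, so r = 4, 3.
Hence u_h = C1*exp(4*t) + C2*exp(3*t).
Try u_p = A*cos(t) + B*sin(t). Substituting and equating the coefficients of cos(t) and sin(t) gives A = 33/85, B = -21/85, so u_p = -21*sin(t)/85 + 33*cos(t)/85.
General solution: u = -21*sin(t)/85 + 33*cos(t)/85 + C1*exp(4*t) + C2*exp(3*t).
Apply the initial conditions: u(0) = 33/85 + C1 + C2 = 2 and u'(0) = -21/85 + 3*C2 + 4*C1 = -5. Solving gives C1 = -163/17, C2 = 56/5.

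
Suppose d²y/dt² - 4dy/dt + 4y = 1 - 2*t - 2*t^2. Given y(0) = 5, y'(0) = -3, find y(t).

Characteristic equation r² - 4r + 4 = 0 has discriminant (-4)² - 4·(4) = 0, so r = 2 is a repeated root.
Hence y_h = (C1 + C2*t)*exp(2*t).
For the particular solution try y_p = A0 + A1*t + A2*t^2. Substituting and matching coefficients of each power of t gives A0 = -1, A1 = -3/2, A2 = -1/2, so y_p = -1 - 3*t/2 - t^2/2.
General solution: y = -1 - 3*t/2 - t^2/2 + C1*exp(2*t) + C2*t*exp(2*t).
Apply the initial conditions: y(0) = -1 + C1 = 5 and y'(0) = -3/2 + C2 + 2*C1 = -3. Solving gives C1 = 6, C2 = -27/2.

y = -1 + 6*exp(2*t) - 3*t/2 - t**2/2 - 27*t*exp(2*t)/2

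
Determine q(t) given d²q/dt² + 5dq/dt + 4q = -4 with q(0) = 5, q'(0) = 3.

Characteristic equation r² + 5r + 4 = 0 factors as (r + 4)(r + 1) = 0, so r = -4, -1.
Hence q_h = C1*exp(-4*t) + C2*exp(-t).
For the particular solution try q_p = A0. Substituting and matching coefficients of each power of t gives A0 = -1, so q_p = -1.
General solution: q = -1 + C1*exp(-4*t) + C2*exp(-t).
Apply the initial conditions: q(0) = -1 + C1 + C2 = 5 and q'(0) = -C2 - 4*C1 = 3. Solving gives C1 = -3, C2 = 9.

q = -1 - 3*exp(-4*t) + 9*exp(-t)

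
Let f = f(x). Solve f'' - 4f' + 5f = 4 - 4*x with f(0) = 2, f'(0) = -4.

f = 4/25 - 4*x/5 - 172*exp(2*x)*sin(x)/25 + 46*cos(x)*exp(2*x)/25

Characteristic equation r² - 4r + 5 = 0 has discriminant (-4)² - 4·(5) = -4 < 0, so r = 2 ± i.
Hence f_h = C1*cos(x)*exp(2*x) + C2*exp(2*x)*sin(x).
For the particular solution try f_p = A0 + A1*x. Substituting and matching coefficients of each power of x gives A0 = 4/25, A1 = -4/5, so f_p = 4/25 - 4*x/5.
General solution: f = 4/25 - 4*x/5 + C1*cos(x)*exp(2*x) + C2*exp(2*x)*sin(x).
Apply the initial conditions: f(0) = 4/25 + C1 = 2 and f'(0) = -4/5 + C2 + 2*C1 = -4. Solving gives C1 = 46/25, C2 = -172/25.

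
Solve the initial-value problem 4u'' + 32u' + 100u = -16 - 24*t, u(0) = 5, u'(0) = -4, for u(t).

u = -52/625 - 6*t/25 + 3177*cos(3*t)*exp(-4*t)/625 + 10358*exp(-4*t)*sin(3*t)/1875

Divide through by 4: u'' + 8u' + 25u = -4 - 6*t.
Characteristic equation r² + 8r + 25 = 0 has discriminant (8)² - 4·(25) = -36 < 0, so r = -4 ± 3i.
Hence u_h = C1*cos(3*t)*exp(-4*t) + C2*exp(-4*t)*sin(3*t).
For the particular solution try u_p = A0 + A1*t. Substituting and matching coefficients of each power of t gives A0 = -52/625, A1 = -6/25, so u_p = -52/625 - 6*t/25.
General solution: u = -52/625 - 6*t/25 + C1*cos(3*t)*exp(-4*t) + C2*exp(-4*t)*sin(3*t).
Apply the initial conditions: u(0) = -52/625 + C1 = 5 and u'(0) = -6/25 - 4*C1 + 3*C2 = -4. Solving gives C1 = 3177/625, C2 = 10358/1875.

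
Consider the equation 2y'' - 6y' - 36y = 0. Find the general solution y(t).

Divide through by 2: y'' - 3y' - 18y = 0.
Characteristic equation r² - 3r - 18 = 0 factors as (r - 6)(r + 3) = 0, so r = 6, -3.
Hence y_h = C1*exp(6*t) + C2*exp(-3*t).

y = C1*exp(6*t) + C2*exp(-3*t)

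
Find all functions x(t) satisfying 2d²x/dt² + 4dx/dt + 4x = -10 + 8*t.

Divide through by 2: x'' + 2x' + 2x = -5 + 4*t.
Characteristic equation r² + 2r + 2 = 0 has discriminant (2)² - 4·(2) = -4 < 0, so r = -1 ± i.
Hence x_h = C1*cos(t)*exp(-t) + C2*exp(-t)*sin(t).
For the particular solution try x_p = A0 + A1*t. Substituting and matching coefficients of each power of t gives A0 = -9/2, A1 = 2, so x_p = -9/2 + 2*t.

x = -9/2 + 2*t + C1*cos(t)*exp(-t) + C2*exp(-t)*sin(t)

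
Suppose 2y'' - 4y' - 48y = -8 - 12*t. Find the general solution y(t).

y = 7/48 + t/4 + C1*exp(-4*t) + C2*exp(6*t)

Divide through by 2: y'' - 2y' - 24y = -4 - 6*t.
Characteristic equation r² - 2r - 24 = 0 factors as (r + 4)(r - 6) = 0, so r = -4, 6.
Hence y_h = C1*exp(-4*t) + C2*exp(6*t).
For the particular solution try y_p = A0 + A1*t. Substituting and matching coefficients of each power of t gives A0 = 7/48, A1 = 1/4, so y_p = 7/48 + t/4.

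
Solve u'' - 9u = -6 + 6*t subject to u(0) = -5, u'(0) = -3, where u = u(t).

Characteristic equation r² - 9 = 0 factors as (r + 3)(r - 3) = 0, so r = -3, 3.
Hence u_h = C1*exp(-3*t) + C2*exp(3*t).
For the particular solution try u_p = A0 + A1*t. Substituting and matching coefficients of each power of t gives A0 = 2/3, A1 = -2/3, so u_p = 2/3 - 2*t/3.
General solution: u = 2/3 - 2*t/3 + C1*exp(-3*t) + C2*exp(3*t).
Apply the initial conditions: u(0) = 2/3 + C1 + C2 = -5 and u'(0) = -2/3 - 3*C1 + 3*C2 = -3. Solving gives C1 = -22/9, C2 = -29/9.

u = 2/3 - 29*exp(3*t)/9 - 22*exp(-3*t)/9 - 2*t/3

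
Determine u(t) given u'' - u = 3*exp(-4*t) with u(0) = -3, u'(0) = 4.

u = -4*exp(-t) + exp(-4*t)/5 + 4*exp(t)/5

Characteristic equation r² - 1 = 0 factors as (r + 1)(r - 1) = 0, so r = -1, 1.
Hence u_h = C1*exp(-t) + C2*exp(t).
Try u_p = A*exp(-4*t). Substituting into the equation and dividing by exp(-4*t) gives A = 1/5, so u_p = exp(-4*t)/5.
General solution: u = exp(-4*t)/5 + C1*exp(-t) + C2*exp(t).
Apply the initial conditions: u(0) = 1/5 + C1 + C2 = -3 and u'(0) = -4/5 + C2 - C1 = 4. Solving gives C1 = -4, C2 = 4/5.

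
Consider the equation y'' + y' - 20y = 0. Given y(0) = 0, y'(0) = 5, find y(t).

Characteristic equation r² + r - 20 = 0 factors as (r - 4)(r + 5) = 0, so r = 4, -5.
Hence y_h = C1*exp(4*t) + C2*exp(-5*t).
Apply the initial conditions: y(0) = C1 + C2 = 0 and y'(0) = -5*C2 + 4*C1 = 5. Solving gives C1 = 5/9, C2 = -5/9.

y = -5*exp(-5*t)/9 + 5*exp(4*t)/9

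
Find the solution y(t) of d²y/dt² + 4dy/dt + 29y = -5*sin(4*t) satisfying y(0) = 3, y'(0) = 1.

y = -13*sin(4*t)/85 + 16*cos(4*t)/85 + 123*exp(-2*t)*sin(5*t)/85 + 239*cos(5*t)*exp(-2*t)/85

Characteristic equation r² + 4r + 29 = 0 has discriminant (4)² - 4·(29) = -100 < 0, so r = -2 ± 5i.
Hence y_h = C1*cos(5*t)*exp(-2*t) + C2*exp(-2*t)*sin(5*t).
Try y_p = A*cos(4*t) + B*sin(4*t). Substituting and equating the coefficients of cos(4t) and sin(4t) gives A = 16/85, B = -13/85, so y_p = -13*sin(4*t)/85 + 16*cos(4*t)/85.
General solution: y = -13*sin(4*t)/85 + 16*cos(4*t)/85 + C1*cos(5*t)*exp(-2*t) + C2*exp(-2*t)*sin(5*t).
Apply the initial conditions: y(0) = 16/85 + C1 = 3 and y'(0) = -52/85 - 2*C1 + 5*C2 = 1. Solving gives C1 = 239/85, C2 = 123/85.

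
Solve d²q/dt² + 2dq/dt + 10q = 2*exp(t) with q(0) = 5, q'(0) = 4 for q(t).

q = 2*exp(t)/13 + 63*cos(3*t)*exp(-t)/13 + 113*exp(-t)*sin(3*t)/39

Characteristic equation r² + 2r + 10 = 0 has discriminant (2)² - 4·(10) = -36 < 0, so r = -1 ± 3i.
Hence q_h = C1*cos(3*t)*exp(-t) + C2*exp(-t)*sin(3*t).
Try q_p = A*exp(t). Substituting into the equation and dividing by exp(t) gives A = 2/13, so q_p = 2*exp(t)/13.
General solution: q = 2*exp(t)/13 + C1*cos(3*t)*exp(-t) + C2*exp(-t)*sin(3*t).
Apply the initial conditions: q(0) = 2/13 + C1 = 5 and q'(0) = 2/13 - C1 + 3*C2 = 4. Solving gives C1 = 63/13, C2 = 113/39.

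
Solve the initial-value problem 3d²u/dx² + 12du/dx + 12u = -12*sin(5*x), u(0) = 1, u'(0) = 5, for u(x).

u = 80*cos(5*x)/841 + 84*sin(5*x)/841 + 761*exp(-2*x)/841 + 183*x*exp(-2*x)/29

Divide through by 3: u'' + 4u' + 4u = -4*sin(5*x).
Characteristic equation r² + 4r + 4 = 0 has discriminant (4)² - 4·(4) = 0, so r = -2 is a repeated root.
Hence u_h = (C1 + C2*x)*exp(-2*x).
Try u_p = A*cos(5*x) + B*sin(5*x). Substituting and equating the coefficients of cos(5x) and sin(5x) gives A = 80/841, B = 84/841, so u_p = 80*cos(5*x)/841 + 84*sin(5*x)/841.
General solution: u = 80*cos(5*x)/841 + 84*sin(5*x)/841 + C1*exp(-2*x) + C2*x*exp(-2*x).
Apply the initial conditions: u(0) = 80/841 + C1 = 1 and u'(0) = 420/841 + C2 - 2*C1 = 5. Solving gives C1 = 761/841, C2 = 183/29.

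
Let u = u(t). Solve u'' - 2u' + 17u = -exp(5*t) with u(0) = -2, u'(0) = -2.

Characteristic equation r² - 2r + 17 = 0 has discriminant (-2)² - 4·(17) = -64 < 0, so r = 1 ± 4i.
Hence u_h = C1*cos(4*t)*exp(t) + C2*exp(t)*sin(4*t).
Try u_p = A*exp(5*t). Substituting into the equation and dividing by exp(5*t) gives A = -1/32, so u_p = -exp(5*t)/32.
General solution: u = -exp(5*t)/32 + C1*cos(4*t)*exp(t) + C2*exp(t)*sin(4*t).
Apply the initial conditions: u(0) = -1/32 + C1 = -2 and u'(0) = -5/32 + C1 + 4*C2 = -2. Solving gives C1 = -63/32, C2 = 1/32.

u = -exp(5*t)/32 - 63*cos(4*t)*exp(t)/32 + exp(t)*sin(4*t)/32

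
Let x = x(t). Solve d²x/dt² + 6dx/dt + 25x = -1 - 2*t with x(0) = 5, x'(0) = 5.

x = -13/625 - 2*t/25 + 3138*cos(4*t)*exp(-3*t)/625 + 12589*exp(-3*t)*sin(4*t)/2500

Characteristic equation r² + 6r + 25 = 0 has discriminant (6)² - 4·(25) = -64 < 0, so r = -3 ± 4i.
Hence x_h = C1*cos(4*t)*exp(-3*t) + C2*exp(-3*t)*sin(4*t).
For the particular solution try x_p = A0 + A1*t. Substituting and matching coefficients of each power of t gives A0 = -13/625, A1 = -2/25, so x_p = -13/625 - 2*t/25.
General solution: x = -13/625 - 2*t/25 + C1*cos(4*t)*exp(-3*t) + C2*exp(-3*t)*sin(4*t).
Apply the initial conditions: x(0) = -13/625 + C1 = 5 and x'(0) = -2/25 - 3*C1 + 4*C2 = 5. Solving gives C1 = 3138/625, C2 = 12589/2500.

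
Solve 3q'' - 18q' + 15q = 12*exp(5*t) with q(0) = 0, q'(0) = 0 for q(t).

q = -exp(5*t)/4 + exp(t)/4 + t*exp(5*t)

Divide through by 3: q'' - 6q' + 5q = 4*exp(5*t).
Characteristic equation r² - 6r + 5 = 0 factors as (r - 1)(r - 5) = 0, so r = 1, 5.
Hence q_h = C1*exp(t) + C2*exp(5*t).
Since exp(5*t) solves the homogeneous equation (r = 5 is a root of multiplicity 1), multiply the trial by t. Try q_p = A*t*exp(5*t). Substituting into the equation and dividing by exp(5*t) gives A = 1, so q_p = t*exp(5*t).
General solution: q = C1*exp(t) + C2*exp(5*t) + t*exp(5*t).
Apply the initial conditions: q(0) = C1 + C2 = 0 and q'(0) = 1 + C1 + 5*C2 = 0. Solving gives C1 = 1/4, C2 = -1/4.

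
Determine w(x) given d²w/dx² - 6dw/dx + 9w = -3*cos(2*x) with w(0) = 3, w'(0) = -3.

w = -15*cos(2*x)/169 + 36*sin(2*x)/169 + 522*exp(3*x)/169 - 165*x*exp(3*x)/13

Characteristic equation r² - 6r + 9 = 0 has discriminant (-6)² - 4·(9) = 0, so r = 3 is a repeated root.
Hence w_h = (C1 + C2*x)*exp(3*x).
Try w_p = A*cos(2*x) + B*sin(2*x). Substituting and equating the coefficients of cos(2x) and sin(2x) gives A = -15/169, B = 36/169, so w_p = -15*cos(2*x)/169 + 36*sin(2*x)/169.
General solution: w = -15*cos(2*x)/169 + 36*sin(2*x)/169 + C1*exp(3*x) + C2*x*exp(3*x).
Apply the initial conditions: w(0) = -15/169 + C1 = 3 and w'(0) = 72/169 + C2 + 3*C1 = -3. Solving gives C1 = 522/169, C2 = -165/13.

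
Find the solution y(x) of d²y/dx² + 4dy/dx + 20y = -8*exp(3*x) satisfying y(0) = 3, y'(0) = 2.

Characteristic equation r² + 4r + 20 = 0 has discriminant (4)² - 4·(20) = -64 < 0, so r = -2 ± 4i.
Hence y_h = C1*cos(4*x)*exp(-2*x) + C2*exp(-2*x)*sin(4*x).
Try y_p = A*exp(3*x). Substituting into the equation and dividing by exp(3*x) gives A = -8/41, so y_p = -8*exp(3*x)/41.
General solution: y = -8*exp(3*x)/41 + C1*cos(4*x)*exp(-2*x) + C2*exp(-2*x)*sin(4*x).
Apply the initial conditions: y(0) = -8/41 + C1 = 3 and y'(0) = -24/41 - 2*C1 + 4*C2 = 2. Solving gives C1 = 131/41, C2 = 92/41.

y = -8*exp(3*x)/41 + 92*exp(-2*x)*sin(4*x)/41 + 131*cos(4*x)*exp(-2*x)/41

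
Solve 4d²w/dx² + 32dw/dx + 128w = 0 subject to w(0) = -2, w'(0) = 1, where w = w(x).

w = -2*cos(4*x)*exp(-4*x) - 7*exp(-4*x)*sin(4*x)/4

Divide through by 4: w'' + 8w' + 32w = 0.
Characteristic equation r² + 8r + 32 = 0 has discriminant (8)² - 4·(32) = -64 < 0, so r = -4 ± 4i.
Hence w_h = C1*cos(4*x)*exp(-4*x) + C2*exp(-4*x)*sin(4*x).
Apply the initial conditions: w(0) = C1 = -2 and w'(0) = -4*C1 + 4*C2 = 1. Solving gives C1 = -2, C2 = -7/4.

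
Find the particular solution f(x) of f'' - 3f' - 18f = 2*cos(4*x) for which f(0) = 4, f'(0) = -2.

f = -17*cos(4*x)/325 - 6*sin(4*x)/325 + 133*exp(6*x)/117 + 656*exp(-3*x)/225

Characteristic equation r² - 3r - 18 = 0 factors as (r - 6)(r + 3) = 0, so r = 6, -3.
Hence f_h = C1*exp(6*x) + C2*exp(-3*x).
Try f_p = A*cos(4*x) + B*sin(4*x). Substituting and equating the coefficients of cos(4x) and sin(4x) gives A = -17/325, B = -6/325, so f_p = -17*cos(4*x)/325 - 6*sin(4*x)/325.
General solution: f = -17*cos(4*x)/325 - 6*sin(4*x)/325 + C1*exp(6*x) + C2*exp(-3*x).
Apply the initial conditions: f(0) = -17/325 + C1 + C2 = 4 and f'(0) = -24/325 - 3*C2 + 6*C1 = -2. Solving gives C1 = 133/117, C2 = 656/225.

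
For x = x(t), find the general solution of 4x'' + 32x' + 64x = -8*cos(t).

Divide through by 4: x'' + 8x' + 16x = -2*cos(t).
Characteristic equation r² + 8r + 16 = 0 has discriminant (8)² - 4·(16) = 0, so r = -4 is a repeated root.
Hence x_h = (C1 + C2*t)*exp(-4*t).
Try x_p = A*cos(t) + B*sin(t). Substituting and equating the coefficients of cos(t) and sin(t) gives A = -30/289, B = -16/289, so x_p = -30*cos(t)/289 - 16*sin(t)/289.

x = -30*cos(t)/289 - 16*sin(t)/289 + C1*exp(-4*t) + C2*t*exp(-4*t)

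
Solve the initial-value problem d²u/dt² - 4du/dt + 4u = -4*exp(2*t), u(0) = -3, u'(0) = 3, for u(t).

u = -3*exp(2*t) - 2*t**2*exp(2*t) + 9*t*exp(2*t)

Characteristic equation r² - 4r + 4 = 0 has discriminant (-4)² - 4·(4) = 0, so r = 2 is a repeated root.
Hence u_h = (C1 + C2*t)*exp(2*t).
Since exp(2*t) solves the homogeneous equation (r = 2 is a root of multiplicity 2), multiply the trial by t^2. Try u_p = A*t^2*exp(2*t). Substituting into the equation and dividing by exp(2*t) gives A = -2, so u_p = -2*t^2*exp(2*t).
General solution: u = C1*exp(2*t) - 2*t^2*exp(2*t) + C2*t*exp(2*t).
Apply the initial conditions: u(0) = C1 = -3 and u'(0) = C2 + 2*C1 = 3. Solving gives C1 = -3, C2 = 9.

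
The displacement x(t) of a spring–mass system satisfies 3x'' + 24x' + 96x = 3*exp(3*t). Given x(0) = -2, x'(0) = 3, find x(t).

x = exp(3*t)/65 - 131*cos(4*t)*exp(-4*t)/65 - 83*exp(-4*t)*sin(4*t)/65

Divide through by 3: x'' + 8x' + 32x = exp(3*t).
Characteristic equation r² + 8r + 32 = 0 has discriminant (8)² - 4·(32) = -64 < 0, so r = -4 ± 4i.
Hence x_h = C1*cos(4*t)*exp(-4*t) + C2*exp(-4*t)*sin(4*t).
Try x_p = A*exp(3*t). Substituting into the equation and dividing by exp(3*t) gives A = 1/65, so x_p = exp(3*t)/65.
General solution: x = exp(3*t)/65 + C1*cos(4*t)*exp(-4*t) + C2*exp(-4*t)*sin(4*t).
Apply the initial conditions: x(0) = 1/65 + C1 = -2 and x'(0) = 3/65 - 4*C1 + 4*C2 = 3. Solving gives C1 = -131/65, C2 = -83/65.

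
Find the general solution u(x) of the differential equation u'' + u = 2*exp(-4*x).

Characteristic equation r² + 1 = 0 has discriminant (0)² - 4·(1) = -4 < 0, so r = ± i.
Hence u_h = C1*cos(x) + C2*sin(x).
Try u_p = A*exp(-4*x). Substituting into the equation and dividing by exp(-4*x) gives A = 2/17, so u_p = 2*exp(-4*x)/17.

u = 2*exp(-4*x)/17 + C1*cos(x) + C2*sin(x)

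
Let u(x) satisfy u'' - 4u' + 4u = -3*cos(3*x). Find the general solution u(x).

Characteristic equation r² - 4r + 4 = 0 has discriminant (-4)² - 4·(4) = 0, so r = 2 is a repeated root.
Hence u_h = (C1 + C2*x)*exp(2*x).
Try u_p = A*cos(3*x) + B*sin(3*x). Substituting and equating the coefficients of cos(3x) and sin(3x) gives A = 15/169, B = 36/169, so u_p = 15*cos(3*x)/169 + 36*sin(3*x)/169.

u = 15*cos(3*x)/169 + 36*sin(3*x)/169 + C1*exp(2*x) + C2*x*exp(2*x)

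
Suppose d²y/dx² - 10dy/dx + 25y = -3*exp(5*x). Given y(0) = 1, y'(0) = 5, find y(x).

y = -3*x**2*exp(5*x)/2 + exp(5*x)

Characteristic equation r² - 10r + 25 = 0 has discriminant (-10)² - 4·(25) = 0, so r = 5 is a repeated root.
Hence y_h = (C1 + C2*x)*exp(5*x).
Since exp(5*x) solves the homogeneous equation (r = 5 is a root of multiplicity 2), multiply the trial by x^2. Try y_p = A*x^2*exp(5*x). Substituting into the equation and dividing by exp(5*x) gives A = -3/2, so y_p = -3*x^2*exp(5*x)/2.
General solution: y = C1*exp(5*x) - 3*x^2*exp(5*x)/2 + C2*x*exp(5*x).
Apply the initial conditions: y(0) = C1 = 1 and y'(0) = C2 + 5*C1 = 5. Solving gives C1 = 1, C2 = 0.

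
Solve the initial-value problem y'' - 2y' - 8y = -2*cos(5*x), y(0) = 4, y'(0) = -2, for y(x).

Characteristic equation r² - 2r - 8 = 0 factors as (r - 4)(r + 2) = 0, so r = 4, -2.
Hence y_h = C1*exp(4*x) + C2*exp(-2*x).
Try y_p = A*cos(5*x) + B*sin(5*x). Substituting and equating the coefficients of cos(5x) and sin(5x) gives A = 66/1189, B = 20/1189, so y_p = 20*sin(5*x)/1189 + 66*cos(5*x)/1189.
General solution: y = 20*sin(5*x)/1189 + 66*cos(5*x)/1189 + C1*exp(4*x) + C2*exp(-2*x).
Apply the initial conditions: y(0) = 66/1189 + C1 + C2 = 4 and y'(0) = 100/1189 - 2*C2 + 4*C1 = -2. Solving gives C1 = 119/123, C2 = 259/87.

y = 20*sin(5*x)/1189 + 66*cos(5*x)/1189 + 119*exp(4*x)/123 + 259*exp(-2*x)/87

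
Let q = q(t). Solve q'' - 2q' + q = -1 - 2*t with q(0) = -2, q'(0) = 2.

q = -5 - 2*t + 3*exp(t) + t*exp(t)

Characteristic equation r² - 2r + 1 = 0 has discriminant (-2)² - 4·(1) = 0, so r = 1 is a repeated root.
Hence q_h = (C1 + C2*t)*exp(t).
For the particular solution try q_p = A0 + A1*t. Substituting and matching coefficients of each power of t gives A0 = -5, A1 = -2, so q_p = -5 - 2*t.
General solution: q = -5 - 2*t + C1*exp(t) + C2*t*exp(t).
Apply the initial conditions: q(0) = -5 + C1 = -2 and q'(0) = -2 + C1 + C2 = 2. Solving gives C1 = 3, C2 = 1.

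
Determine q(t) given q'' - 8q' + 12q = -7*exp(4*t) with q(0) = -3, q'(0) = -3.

Characteristic equation r² - 8r + 12 = 0 factors as (r - 2)(r - 6) = 0, so r = 2, 6.
Hence q_h = C1*exp(2*t) + C2*exp(6*t).
Try q_p = A*exp(4*t). Substituting into the equation and dividing by exp(4*t) gives A = 7/4, so q_p = 7*exp(4*t)/4.
General solution: q = 7*exp(4*t)/4 + C1*exp(2*t) + C2*exp(6*t).
Apply the initial conditions: q(0) = 7/4 + C1 + C2 = -3 and q'(0) = 7 + 2*C1 + 6*C2 = -3. Solving gives C1 = -37/8, C2 = -1/8.

q = -37*exp(2*t)/8 - exp(6*t)/8 + 7*exp(4*t)/4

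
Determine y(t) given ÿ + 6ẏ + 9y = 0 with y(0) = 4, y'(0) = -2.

y = 4*exp(-3*t) + 10*t*exp(-3*t)

Characteristic equation r² + 6r + 9 = 0 has discriminant (6)² - 4·(9) = 0, so r = -3 is a repeated root.
Hence y_h = (C1 + C2*t)*exp(-3*t).
Apply the initial conditions: y(0) = C1 = 4 and y'(0) = C2 - 3*C1 = -2. Solving gives C1 = 4, C2 = 10.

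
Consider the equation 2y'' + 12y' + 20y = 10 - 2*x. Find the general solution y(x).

Divide through by 2: y'' + 6y' + 10y = 5 - x.
Characteristic equation r² + 6r + 10 = 0 has discriminant (6)² - 4·(10) = -4 < 0, so r = -3 ± i.
Hence y_h = C1*cos(x)*exp(-3*x) + C2*exp(-3*x)*sin(x).
For the particular solution try y_p = A0 + A1*x. Substituting and matching coefficients of each power of x gives A0 = 14/25, A1 = -1/10, so y_p = 14/25 - x/10.

y = 14/25 - x/10 + C1*cos(x)*exp(-3*x) + C2*exp(-3*x)*sin(x)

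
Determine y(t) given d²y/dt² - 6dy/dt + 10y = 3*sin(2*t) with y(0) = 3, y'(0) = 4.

y = cos(2*t)/5 + sin(2*t)/10 - 23*exp(3*t)*sin(t)/5 + 14*cos(t)*exp(3*t)/5

Characteristic equation r² - 6r + 10 = 0 has discriminant (-6)² - 4·(10) = -4 < 0, so r = 3 ± i.
Hence y_h = C1*cos(t)*exp(3*t) + C2*exp(3*t)*sin(t).
Try y_p = A*cos(2*t) + B*sin(2*t). Substituting and equating the coefficients of cos(2t) and sin(2t) gives A = 1/5, B = 1/10, so y_p = cos(2*t)/5 + sin(2*t)/10.
General solution: y = cos(2*t)/5 + sin(2*t)/10 + C1*cos(t)*exp(3*t) + C2*exp(3*t)*sin(t).
Apply the initial conditions: y(0) = 1/5 + C1 = 3 and y'(0) = 1/5 + C2 + 3*C1 = 4. Solving gives C1 = 14/5, C2 = -23/5.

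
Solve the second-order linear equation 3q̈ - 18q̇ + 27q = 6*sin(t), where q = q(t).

Divide through by 3: q'' - 6q' + 9q = 2*sin(t).
Characteristic equation r² - 6r + 9 = 0 has discriminant (-6)² - 4·(9) = 0, so r = 3 is a repeated root.
Hence q_h = (C1 + C2*t)*exp(3*t).
Try q_p = A*cos(t) + B*sin(t). Substituting and equating the coefficients of cos(t) and sin(t) gives A = 3/25, B = 4/25, so q_p = 3*cos(t)/25 + 4*sin(t)/25.

q = 3*cos(t)/25 + 4*sin(t)/25 + C1*exp(3*t) + C2*t*exp(3*t)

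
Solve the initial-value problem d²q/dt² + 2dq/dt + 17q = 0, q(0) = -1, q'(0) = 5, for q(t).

Characteristic equation r² + 2r + 17 = 0 has discriminant (2)² - 4·(17) = -64 < 0, so r = -1 ± 4i.
Hence q_h = C1*cos(4*t)*exp(-t) + C2*exp(-t)*sin(4*t).
Apply the initial conditions: q(0) = C1 = -1 and q'(0) = -C1 + 4*C2 = 5. Solving gives C1 = -1, C2 = 1.

q = exp(-t)*sin(4*t) - cos(4*t)*exp(-t)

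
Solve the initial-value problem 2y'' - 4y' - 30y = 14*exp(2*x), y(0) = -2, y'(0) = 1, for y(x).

y = -7*exp(2*x)/15 - 6*exp(-3*x)/5 - exp(5*x)/3

Divide through by 2: y'' - 2y' - 15y = 7*exp(2*x).
Characteristic equation r² - 2r - 15 = 0 factors as (r + 3)(r - 5) = 0, so r = -3, 5.
Hence y_h = C1*exp(-3*x) + C2*exp(5*x).
Try y_p = A*exp(2*x). Substituting into the equation and dividing by exp(2*x) gives A = -7/15, so y_p = -7*exp(2*x)/15.
General solution: y = -7*exp(2*x)/15 + C1*exp(-3*x) + C2*exp(5*x).
Apply the initial conditions: y(0) = -7/15 + C1 + C2 = -2 and y'(0) = -14/15 - 3*C1 + 5*C2 = 1. Solving gives C1 = -6/5, C2 = -1/3.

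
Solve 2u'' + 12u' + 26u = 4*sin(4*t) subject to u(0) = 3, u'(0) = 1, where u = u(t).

Divide through by 2: u'' + 6u' + 13u = 2*sin(4*t).
Characteristic equation r² + 6r + 13 = 0 has discriminant (6)² - 4·(13) = -16 < 0, so r = -3 ± 2i.
Hence u_h = C1*cos(2*t)*exp(-3*t) + C2*exp(-3*t)*sin(2*t).
Try u_p = A*cos(4*t) + B*sin(4*t). Substituting and equating the coefficients of cos(4t) and sin(4t) gives A = -16/195, B = -2/195, so u_p = -16*cos(4*t)/195 - 2*sin(4*t)/195.
General solution: u = -16*cos(4*t)/195 - 2*sin(4*t)/195 + C1*cos(2*t)*exp(-3*t) + C2*exp(-3*t)*sin(2*t).
Apply the initial conditions: u(0) = -16/195 + C1 = 3 and u'(0) = -8/195 - 3*C1 + 2*C2 = 1. Solving gives C1 = 601/195, C2 = 1003/195.

u = -16*cos(4*t)/195 - 2*sin(4*t)/195 + 601*cos(2*t)*exp(-3*t)/195 + 1003*exp(-3*t)*sin(2*t)/195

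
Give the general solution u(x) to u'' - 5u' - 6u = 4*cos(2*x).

u = -cos(2*x)/5 - sin(2*x)/5 + C1*exp(-x) + C2*exp(6*x)

Characteristic equation r² - 5r - 6 = 0 factors as (r + 1)(r - 6) = 0, so r = -1, 6.
Hence u_h = C1*exp(-x) + C2*exp(6*x).
Try u_p = A*cos(2*x) + B*sin(2*x). Substituting and equating the coefficients of cos(2x) and sin(2x) gives A = -1/5, B = -1/5, so u_p = -cos(2*x)/5 - sin(2*x)/5.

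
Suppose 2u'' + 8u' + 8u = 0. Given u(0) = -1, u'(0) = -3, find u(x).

u = -exp(-2*x) - 5*x*exp(-2*x)

Divide through by 2: u'' + 4u' + 4u = 0.
Characteristic equation r² + 4r + 4 = 0 has discriminant (4)² - 4·(4) = 0, so r = -2 is a repeated root.
Hence u_h = (C1 + C2*x)*exp(-2*x).
Apply the initial conditions: u(0) = C1 = -1 and u'(0) = C2 - 2*C1 = -3. Solving gives C1 = -1, C2 = -5.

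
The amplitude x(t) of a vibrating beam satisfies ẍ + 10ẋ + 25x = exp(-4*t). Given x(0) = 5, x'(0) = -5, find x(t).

x = 4*exp(-5*t) + 19*t*exp(-5*t) + exp(-4*t)

Characteristic equation r² + 10r + 25 = 0 has discriminant (10)² - 4·(25) = 0, so r = -5 is a repeated root.
Hence x_h = (C1 + C2*t)*exp(-5*t).
Try x_p = A*exp(-4*t). Substituting into the equation and dividing by exp(-4*t) gives A = 1, so x_p = exp(-4*t).
General solution: x = C1*exp(-5*t) + C2*t*exp(-5*t) + exp(-4*t).
Apply the initial conditions: x(0) = 1 + C1 = 5 and x'(0) = -4 + C2 - 5*C1 = -5. Solving gives C1 = 4, C2 = 19.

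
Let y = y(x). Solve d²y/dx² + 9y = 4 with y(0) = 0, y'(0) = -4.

Characteristic equation r² + 9 = 0 has discriminant (0)² - 4·(9) = -36 < 0, so r = ± 3i.
Hence y_h = C1*cos(3*x) + C2*sin(3*x).
For the particular solution try y_p = A0. Substituting and matching coefficients of each power of x gives A0 = 4/9, so y_p = 4/9.
General solution: y = 4/9 + C1*cos(3*x) + C2*sin(3*x).
Apply the initial conditions: y(0) = 4/9 + C1 = 0 and y'(0) = 3*C2 = -4. Solving gives C1 = -4/9, C2 = -4/3.

y = 4/9 - 4*sin(3*x)/3 - 4*cos(3*x)/9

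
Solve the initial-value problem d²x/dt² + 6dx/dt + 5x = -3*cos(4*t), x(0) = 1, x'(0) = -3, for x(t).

Characteristic equation r² + 6r + 5 = 0 factors as (r + 1)(r + 5) = 0, so r = -1, -5.
Hence x_h = C1*exp(-t) + C2*exp(-5*t).
Try x_p = A*cos(4*t) + B*sin(4*t). Substituting and equating the coefficients of cos(4t) and sin(4t) gives A = 33/697, B = -72/697, so x_p = -72*sin(4*t)/697 + 33*cos(4*t)/697.
General solution: x = -72*sin(4*t)/697 + 33*cos(4*t)/697 + C1*exp(-t) + C2*exp(-5*t).
Apply the initial conditions: x(0) = 33/697 + C1 + C2 = 1 and x'(0) = -288/697 - C1 - 5*C2 = -3. Solving gives C1 = 37/68, C2 = 67/164.

x = -72*sin(4*t)/697 + 33*cos(4*t)/697 + 37*exp(-t)/68 + 67*exp(-5*t)/164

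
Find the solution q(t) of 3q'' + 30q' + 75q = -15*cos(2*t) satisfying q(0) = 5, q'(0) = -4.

q = -105*cos(2*t)/841 - 100*sin(2*t)/841 + 4310*exp(-5*t)/841 + 634*t*exp(-5*t)/29

Divide through by 3: q'' + 10q' + 25q = -5*cos(2*t).
Characteristic equation r² + 10r + 25 = 0 has discriminant (10)² - 4·(25) = 0, so r = -5 is a repeated root.
Hence q_h = (C1 + C2*t)*exp(-5*t).
Try q_p = A*cos(2*t) + B*sin(2*t). Substituting and equating the coefficients of cos(2t) and sin(2t) gives A = -105/841, B = -100/841, so q_p = -105*cos(2*t)/841 - 100*sin(2*t)/841.
General solution: q = -105*cos(2*t)/841 - 100*sin(2*t)/841 + C1*exp(-5*t) + C2*t*exp(-5*t).
Apply the initial conditions: q(0) = -105/841 + C1 = 5 and q'(0) = -200/841 + C2 - 5*C1 = -4. Solving gives C1 = 4310/841, C2 = 634/29.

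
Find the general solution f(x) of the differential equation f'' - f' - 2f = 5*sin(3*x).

f = -11*sin(3*x)/26 + 3*cos(3*x)/26 + C1*exp(-x) + C2*exp(2*x)

Characteristic equation r² - r - 2 = 0 factors as (r + 1)(r - 2) = 0, so r = -1, 2.
Hence f_h = C1*exp(-x) + C2*exp(2*x).
Try f_p = A*cos(3*x) + B*sin(3*x). Substituting and equating the coefficients of cos(3x) and sin(3x) gives A = 3/26, B = -11/26, so f_p = -11*sin(3*x)/26 + 3*cos(3*x)/26.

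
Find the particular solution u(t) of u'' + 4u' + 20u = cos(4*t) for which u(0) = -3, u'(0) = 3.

u = sin(4*t)/17 + cos(4*t)/68 - 205*cos(4*t)*exp(-2*t)/68 - 111*exp(-2*t)*sin(4*t)/136

Characteristic equation r² + 4r + 20 = 0 has discriminant (4)² - 4·(20) = -64 < 0, so r = -2 ± 4i.
Hence u_h = C1*cos(4*t)*exp(-2*t) + C2*exp(-2*t)*sin(4*t).
Try u_p = A*cos(4*t) + B*sin(4*t). Substituting and equating the coefficients of cos(4t) and sin(4t) gives A = 1/68, B = 1/17, so u_p = sin(4*t)/17 + cos(4*t)/68.
General solution: u = sin(4*t)/17 + cos(4*t)/68 + C1*cos(4*t)*exp(-2*t) + C2*exp(-2*t)*sin(4*t).
Apply the initial conditions: u(0) = 1/68 + C1 = -3 and u'(0) = 4/17 - 2*C1 + 4*C2 = 3. Solving gives C1 = -205/68, C2 = -111/136.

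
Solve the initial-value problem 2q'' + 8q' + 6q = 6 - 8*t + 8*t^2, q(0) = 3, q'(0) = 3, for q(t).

q = 179/27 - 115*exp(-3*t)/54 - 44*t/9 - 3*exp(-t)/2 + 4*t**2/3

Divide through by 2: q'' + 4q' + 3q = 3 - 4*t + 4*t^2.
Characteristic equation r² + 4r + 3 = 0 factors as (r + 3)(r + 1) = 0, so r = -3, -1.
Hence q_h = C1*exp(-3*t) + C2*exp(-t).
For the particular solution try q_p = A0 + A1*t + A2*t^2. Substituting and matching coefficients of each power of t gives A0 = 179/27, A1 = -44/9, A2 = 4/3, so q_p = 179/27 - 44*t/9 + 4*t^2/3.
General solution: q = 179/27 - 44*t/9 + 4*t^2/3 + C1*exp(-3*t) + C2*exp(-t).
Apply the initial conditions: q(0) = 179/27 + C1 + C2 = 3 and q'(0) = -44/9 - C2 - 3*C1 = 3. Solving gives C1 = -115/54, C2 = -3/2.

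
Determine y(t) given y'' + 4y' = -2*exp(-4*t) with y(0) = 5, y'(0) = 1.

Characteristic equation r² + 4r = 0 factors as (r + 4)r = 0, so r = -4, 0.
Hence y_h = C1*exp(-4*t) + C2.
Since exp(-4*t) solves the homogeneous equation (r = -4 is a root of multiplicity 1), multiply the trial by t. Try y_p = A*t*exp(-4*t). Substituting into the equation and dividing by exp(-4*t) gives A = 1/2, so y_p = t*exp(-4*t)/2.
General solution: y = C2 + C1*exp(-4*t) + t*exp(-4*t)/2.
Apply the initial conditions: y(0) = C1 + C2 = 5 and y'(0) = 1/2 - 4*C1 = 1. Solving gives C1 = -1/8, C2 = 41/8.

y = 41/8 - exp(-4*t)/8 + t*exp(-4*t)/2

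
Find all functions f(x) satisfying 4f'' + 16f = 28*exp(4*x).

f = 7*exp(4*x)/20 + C1*cos(2*x) + C2*sin(2*x)

Divide through by 4: f'' + 4f = 7*exp(4*x).
Characteristic equation r² + 4 = 0 has discriminant (0)² - 4·(4) = -16 < 0, so r = ± 2i.
Hence f_h = C1*cos(2*x) + C2*sin(2*x).
Try f_p = A*exp(4*x). Substituting into the equation and dividing by exp(4*x) gives A = 7/20, so f_p = 7*exp(4*x)/20.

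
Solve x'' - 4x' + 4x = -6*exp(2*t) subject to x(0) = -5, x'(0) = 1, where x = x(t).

x = -5*exp(2*t) - 3*t**2*exp(2*t) + 11*t*exp(2*t)

Characteristic equation r² - 4r + 4 = 0 has discriminant (-4)² - 4·(4) = 0, so r = 2 is a repeated root.
Hence x_h = (C1 + C2*t)*exp(2*t).
Since exp(2*t) solves the homogeneous equation (r = 2 is a root of multiplicity 2), multiply the trial by t^2. Try x_p = A*t^2*exp(2*t). Substituting into the equation and dividing by exp(2*t) gives A = -3, so x_p = -3*t^2*exp(2*t).
General solution: x = C1*exp(2*t) - 3*t^2*exp(2*t) + C2*t*exp(2*t).
Apply the initial conditions: x(0) = C1 = -5 and x'(0) = C2 + 2*C1 = 1. Solving gives C1 = -5, C2 = 11.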